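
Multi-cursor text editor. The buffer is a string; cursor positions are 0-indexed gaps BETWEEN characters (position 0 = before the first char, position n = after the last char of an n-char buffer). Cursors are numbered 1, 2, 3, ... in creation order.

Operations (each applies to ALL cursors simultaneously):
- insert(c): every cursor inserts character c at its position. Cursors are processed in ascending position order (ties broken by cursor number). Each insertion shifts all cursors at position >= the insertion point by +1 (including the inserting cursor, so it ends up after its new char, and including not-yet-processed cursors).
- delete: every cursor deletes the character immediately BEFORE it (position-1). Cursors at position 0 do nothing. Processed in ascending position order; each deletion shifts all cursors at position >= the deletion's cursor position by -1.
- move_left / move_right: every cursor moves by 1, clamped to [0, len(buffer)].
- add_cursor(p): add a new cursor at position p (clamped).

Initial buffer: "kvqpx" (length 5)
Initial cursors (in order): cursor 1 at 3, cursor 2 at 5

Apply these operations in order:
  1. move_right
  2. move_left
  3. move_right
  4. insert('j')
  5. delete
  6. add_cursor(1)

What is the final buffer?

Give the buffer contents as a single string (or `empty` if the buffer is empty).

Answer: kvqpx

Derivation:
After op 1 (move_right): buffer="kvqpx" (len 5), cursors c1@4 c2@5, authorship .....
After op 2 (move_left): buffer="kvqpx" (len 5), cursors c1@3 c2@4, authorship .....
After op 3 (move_right): buffer="kvqpx" (len 5), cursors c1@4 c2@5, authorship .....
After op 4 (insert('j')): buffer="kvqpjxj" (len 7), cursors c1@5 c2@7, authorship ....1.2
After op 5 (delete): buffer="kvqpx" (len 5), cursors c1@4 c2@5, authorship .....
After op 6 (add_cursor(1)): buffer="kvqpx" (len 5), cursors c3@1 c1@4 c2@5, authorship .....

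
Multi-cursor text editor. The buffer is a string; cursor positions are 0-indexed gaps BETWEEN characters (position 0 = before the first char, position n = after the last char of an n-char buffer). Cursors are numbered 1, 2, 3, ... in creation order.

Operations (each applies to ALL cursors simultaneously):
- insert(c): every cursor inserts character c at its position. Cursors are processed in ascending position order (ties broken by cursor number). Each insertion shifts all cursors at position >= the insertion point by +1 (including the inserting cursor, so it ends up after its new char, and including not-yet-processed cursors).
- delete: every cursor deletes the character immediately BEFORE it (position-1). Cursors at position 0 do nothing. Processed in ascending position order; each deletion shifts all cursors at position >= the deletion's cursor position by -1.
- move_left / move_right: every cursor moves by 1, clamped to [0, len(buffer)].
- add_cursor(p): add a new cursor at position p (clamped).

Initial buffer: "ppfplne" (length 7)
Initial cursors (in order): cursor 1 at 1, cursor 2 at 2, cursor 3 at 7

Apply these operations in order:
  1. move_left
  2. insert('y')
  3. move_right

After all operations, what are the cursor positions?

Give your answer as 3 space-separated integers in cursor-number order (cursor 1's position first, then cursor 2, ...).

Answer: 2 4 10

Derivation:
After op 1 (move_left): buffer="ppfplne" (len 7), cursors c1@0 c2@1 c3@6, authorship .......
After op 2 (insert('y')): buffer="ypypfplnye" (len 10), cursors c1@1 c2@3 c3@9, authorship 1.2.....3.
After op 3 (move_right): buffer="ypypfplnye" (len 10), cursors c1@2 c2@4 c3@10, authorship 1.2.....3.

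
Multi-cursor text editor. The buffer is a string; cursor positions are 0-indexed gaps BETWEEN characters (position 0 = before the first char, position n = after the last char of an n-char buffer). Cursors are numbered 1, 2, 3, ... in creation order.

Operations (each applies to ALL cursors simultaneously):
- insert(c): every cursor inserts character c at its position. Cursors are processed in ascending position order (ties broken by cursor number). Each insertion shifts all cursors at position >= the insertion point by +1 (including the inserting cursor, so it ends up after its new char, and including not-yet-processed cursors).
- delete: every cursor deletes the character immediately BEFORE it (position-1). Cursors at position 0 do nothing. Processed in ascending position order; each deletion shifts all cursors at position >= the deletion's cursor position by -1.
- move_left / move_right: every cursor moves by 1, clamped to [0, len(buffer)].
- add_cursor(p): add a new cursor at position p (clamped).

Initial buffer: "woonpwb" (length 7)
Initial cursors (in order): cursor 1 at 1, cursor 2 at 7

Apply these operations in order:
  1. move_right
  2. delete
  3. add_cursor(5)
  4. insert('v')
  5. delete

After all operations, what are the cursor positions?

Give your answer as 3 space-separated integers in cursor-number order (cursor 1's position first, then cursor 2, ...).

After op 1 (move_right): buffer="woonpwb" (len 7), cursors c1@2 c2@7, authorship .......
After op 2 (delete): buffer="wonpw" (len 5), cursors c1@1 c2@5, authorship .....
After op 3 (add_cursor(5)): buffer="wonpw" (len 5), cursors c1@1 c2@5 c3@5, authorship .....
After op 4 (insert('v')): buffer="wvonpwvv" (len 8), cursors c1@2 c2@8 c3@8, authorship .1....23
After op 5 (delete): buffer="wonpw" (len 5), cursors c1@1 c2@5 c3@5, authorship .....

Answer: 1 5 5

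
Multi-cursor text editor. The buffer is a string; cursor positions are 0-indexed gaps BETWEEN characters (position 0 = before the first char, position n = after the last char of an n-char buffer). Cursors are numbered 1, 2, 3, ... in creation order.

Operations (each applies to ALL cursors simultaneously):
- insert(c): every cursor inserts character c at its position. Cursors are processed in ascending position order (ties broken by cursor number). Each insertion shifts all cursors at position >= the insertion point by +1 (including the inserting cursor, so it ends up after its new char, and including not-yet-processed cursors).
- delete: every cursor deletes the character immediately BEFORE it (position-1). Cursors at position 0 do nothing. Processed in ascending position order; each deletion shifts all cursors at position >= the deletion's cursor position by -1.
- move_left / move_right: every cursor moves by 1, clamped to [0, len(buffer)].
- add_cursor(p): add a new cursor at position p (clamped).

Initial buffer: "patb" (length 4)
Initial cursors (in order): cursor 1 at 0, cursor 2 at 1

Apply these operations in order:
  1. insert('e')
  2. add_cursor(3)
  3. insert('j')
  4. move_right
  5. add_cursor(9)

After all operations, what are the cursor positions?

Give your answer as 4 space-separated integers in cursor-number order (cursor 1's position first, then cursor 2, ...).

After op 1 (insert('e')): buffer="epeatb" (len 6), cursors c1@1 c2@3, authorship 1.2...
After op 2 (add_cursor(3)): buffer="epeatb" (len 6), cursors c1@1 c2@3 c3@3, authorship 1.2...
After op 3 (insert('j')): buffer="ejpejjatb" (len 9), cursors c1@2 c2@6 c3@6, authorship 11.223...
After op 4 (move_right): buffer="ejpejjatb" (len 9), cursors c1@3 c2@7 c3@7, authorship 11.223...
After op 5 (add_cursor(9)): buffer="ejpejjatb" (len 9), cursors c1@3 c2@7 c3@7 c4@9, authorship 11.223...

Answer: 3 7 7 9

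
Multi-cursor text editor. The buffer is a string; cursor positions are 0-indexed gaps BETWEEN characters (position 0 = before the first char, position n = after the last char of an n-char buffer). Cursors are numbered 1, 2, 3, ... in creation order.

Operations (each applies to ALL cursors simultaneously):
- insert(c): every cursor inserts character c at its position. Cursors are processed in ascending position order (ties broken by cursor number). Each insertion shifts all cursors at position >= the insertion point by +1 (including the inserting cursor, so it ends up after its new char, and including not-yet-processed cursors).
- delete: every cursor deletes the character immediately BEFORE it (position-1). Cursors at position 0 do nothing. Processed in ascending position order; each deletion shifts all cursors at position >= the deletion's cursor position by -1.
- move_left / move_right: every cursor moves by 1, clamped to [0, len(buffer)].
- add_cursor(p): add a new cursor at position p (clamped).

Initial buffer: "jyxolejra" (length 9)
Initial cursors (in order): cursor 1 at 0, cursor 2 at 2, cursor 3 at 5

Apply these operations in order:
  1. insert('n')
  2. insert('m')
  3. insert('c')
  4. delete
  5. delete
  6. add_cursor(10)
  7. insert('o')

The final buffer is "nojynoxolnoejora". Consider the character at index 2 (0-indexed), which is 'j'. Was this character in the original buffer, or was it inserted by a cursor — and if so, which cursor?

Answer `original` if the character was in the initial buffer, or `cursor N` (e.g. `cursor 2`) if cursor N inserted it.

Answer: original

Derivation:
After op 1 (insert('n')): buffer="njynxolnejra" (len 12), cursors c1@1 c2@4 c3@8, authorship 1..2...3....
After op 2 (insert('m')): buffer="nmjynmxolnmejra" (len 15), cursors c1@2 c2@6 c3@11, authorship 11..22...33....
After op 3 (insert('c')): buffer="nmcjynmcxolnmcejra" (len 18), cursors c1@3 c2@8 c3@14, authorship 111..222...333....
After op 4 (delete): buffer="nmjynmxolnmejra" (len 15), cursors c1@2 c2@6 c3@11, authorship 11..22...33....
After op 5 (delete): buffer="njynxolnejra" (len 12), cursors c1@1 c2@4 c3@8, authorship 1..2...3....
After op 6 (add_cursor(10)): buffer="njynxolnejra" (len 12), cursors c1@1 c2@4 c3@8 c4@10, authorship 1..2...3....
After op 7 (insert('o')): buffer="nojynoxolnoejora" (len 16), cursors c1@2 c2@6 c3@11 c4@14, authorship 11..22...33..4..
Authorship (.=original, N=cursor N): 1 1 . . 2 2 . . . 3 3 . . 4 . .
Index 2: author = original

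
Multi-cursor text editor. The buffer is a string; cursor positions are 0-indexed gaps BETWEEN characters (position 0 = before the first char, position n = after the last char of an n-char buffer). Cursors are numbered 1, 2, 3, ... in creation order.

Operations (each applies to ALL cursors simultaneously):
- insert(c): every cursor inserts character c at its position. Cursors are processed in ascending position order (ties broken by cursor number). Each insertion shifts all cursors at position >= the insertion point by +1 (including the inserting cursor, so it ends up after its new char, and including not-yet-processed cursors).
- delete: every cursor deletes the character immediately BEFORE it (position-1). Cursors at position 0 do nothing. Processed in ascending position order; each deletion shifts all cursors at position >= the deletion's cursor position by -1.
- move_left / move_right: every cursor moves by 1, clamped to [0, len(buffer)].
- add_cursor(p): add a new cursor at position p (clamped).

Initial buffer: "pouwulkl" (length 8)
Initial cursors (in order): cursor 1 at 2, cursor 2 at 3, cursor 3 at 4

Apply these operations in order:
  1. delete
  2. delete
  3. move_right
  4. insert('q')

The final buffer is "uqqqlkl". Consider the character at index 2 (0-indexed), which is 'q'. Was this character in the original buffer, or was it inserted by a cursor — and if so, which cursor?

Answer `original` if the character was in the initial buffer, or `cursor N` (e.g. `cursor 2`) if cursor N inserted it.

After op 1 (delete): buffer="pulkl" (len 5), cursors c1@1 c2@1 c3@1, authorship .....
After op 2 (delete): buffer="ulkl" (len 4), cursors c1@0 c2@0 c3@0, authorship ....
After op 3 (move_right): buffer="ulkl" (len 4), cursors c1@1 c2@1 c3@1, authorship ....
After op 4 (insert('q')): buffer="uqqqlkl" (len 7), cursors c1@4 c2@4 c3@4, authorship .123...
Authorship (.=original, N=cursor N): . 1 2 3 . . .
Index 2: author = 2

Answer: cursor 2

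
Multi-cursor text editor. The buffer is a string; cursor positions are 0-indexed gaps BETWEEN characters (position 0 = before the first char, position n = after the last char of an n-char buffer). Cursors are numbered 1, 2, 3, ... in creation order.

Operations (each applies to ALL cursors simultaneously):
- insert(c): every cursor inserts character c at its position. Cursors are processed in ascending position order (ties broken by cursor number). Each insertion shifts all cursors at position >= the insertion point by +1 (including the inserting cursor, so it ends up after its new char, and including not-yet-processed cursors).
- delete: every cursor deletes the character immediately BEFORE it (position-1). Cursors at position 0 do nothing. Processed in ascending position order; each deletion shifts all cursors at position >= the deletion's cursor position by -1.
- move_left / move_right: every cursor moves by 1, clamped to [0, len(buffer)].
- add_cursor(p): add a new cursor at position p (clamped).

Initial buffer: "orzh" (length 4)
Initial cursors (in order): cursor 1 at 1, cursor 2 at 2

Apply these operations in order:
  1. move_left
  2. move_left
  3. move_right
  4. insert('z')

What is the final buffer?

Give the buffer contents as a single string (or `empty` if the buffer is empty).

After op 1 (move_left): buffer="orzh" (len 4), cursors c1@0 c2@1, authorship ....
After op 2 (move_left): buffer="orzh" (len 4), cursors c1@0 c2@0, authorship ....
After op 3 (move_right): buffer="orzh" (len 4), cursors c1@1 c2@1, authorship ....
After op 4 (insert('z')): buffer="ozzrzh" (len 6), cursors c1@3 c2@3, authorship .12...

Answer: ozzrzh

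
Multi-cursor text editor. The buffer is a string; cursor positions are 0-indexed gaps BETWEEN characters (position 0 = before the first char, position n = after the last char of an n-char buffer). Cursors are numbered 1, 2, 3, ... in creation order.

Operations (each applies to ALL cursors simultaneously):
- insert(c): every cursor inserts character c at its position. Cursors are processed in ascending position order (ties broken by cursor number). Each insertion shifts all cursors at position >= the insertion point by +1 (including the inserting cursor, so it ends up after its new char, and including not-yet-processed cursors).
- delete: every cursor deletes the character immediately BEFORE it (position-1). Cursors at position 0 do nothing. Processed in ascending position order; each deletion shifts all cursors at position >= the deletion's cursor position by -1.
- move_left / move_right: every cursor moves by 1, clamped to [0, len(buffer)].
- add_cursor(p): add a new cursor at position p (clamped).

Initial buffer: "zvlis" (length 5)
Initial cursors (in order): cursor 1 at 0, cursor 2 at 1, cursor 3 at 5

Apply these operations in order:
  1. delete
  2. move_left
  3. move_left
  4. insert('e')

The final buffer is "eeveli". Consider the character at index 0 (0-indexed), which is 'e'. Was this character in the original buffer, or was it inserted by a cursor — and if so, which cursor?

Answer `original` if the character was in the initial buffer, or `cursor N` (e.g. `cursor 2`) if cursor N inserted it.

After op 1 (delete): buffer="vli" (len 3), cursors c1@0 c2@0 c3@3, authorship ...
After op 2 (move_left): buffer="vli" (len 3), cursors c1@0 c2@0 c3@2, authorship ...
After op 3 (move_left): buffer="vli" (len 3), cursors c1@0 c2@0 c3@1, authorship ...
After op 4 (insert('e')): buffer="eeveli" (len 6), cursors c1@2 c2@2 c3@4, authorship 12.3..
Authorship (.=original, N=cursor N): 1 2 . 3 . .
Index 0: author = 1

Answer: cursor 1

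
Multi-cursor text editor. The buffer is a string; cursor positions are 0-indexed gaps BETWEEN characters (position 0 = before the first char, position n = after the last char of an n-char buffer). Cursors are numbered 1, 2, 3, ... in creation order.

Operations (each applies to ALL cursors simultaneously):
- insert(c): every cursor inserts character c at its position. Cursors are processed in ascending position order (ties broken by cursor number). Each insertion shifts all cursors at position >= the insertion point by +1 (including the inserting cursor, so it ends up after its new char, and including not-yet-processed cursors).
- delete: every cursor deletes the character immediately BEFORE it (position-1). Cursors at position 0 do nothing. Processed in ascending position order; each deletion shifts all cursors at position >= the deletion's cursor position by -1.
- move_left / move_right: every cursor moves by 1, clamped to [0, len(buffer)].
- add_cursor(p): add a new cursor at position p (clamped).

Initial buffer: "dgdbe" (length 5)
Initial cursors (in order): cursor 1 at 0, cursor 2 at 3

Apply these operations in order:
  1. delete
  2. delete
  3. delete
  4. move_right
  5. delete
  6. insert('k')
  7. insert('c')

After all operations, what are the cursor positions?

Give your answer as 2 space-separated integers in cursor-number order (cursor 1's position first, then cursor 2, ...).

After op 1 (delete): buffer="dgbe" (len 4), cursors c1@0 c2@2, authorship ....
After op 2 (delete): buffer="dbe" (len 3), cursors c1@0 c2@1, authorship ...
After op 3 (delete): buffer="be" (len 2), cursors c1@0 c2@0, authorship ..
After op 4 (move_right): buffer="be" (len 2), cursors c1@1 c2@1, authorship ..
After op 5 (delete): buffer="e" (len 1), cursors c1@0 c2@0, authorship .
After op 6 (insert('k')): buffer="kke" (len 3), cursors c1@2 c2@2, authorship 12.
After op 7 (insert('c')): buffer="kkcce" (len 5), cursors c1@4 c2@4, authorship 1212.

Answer: 4 4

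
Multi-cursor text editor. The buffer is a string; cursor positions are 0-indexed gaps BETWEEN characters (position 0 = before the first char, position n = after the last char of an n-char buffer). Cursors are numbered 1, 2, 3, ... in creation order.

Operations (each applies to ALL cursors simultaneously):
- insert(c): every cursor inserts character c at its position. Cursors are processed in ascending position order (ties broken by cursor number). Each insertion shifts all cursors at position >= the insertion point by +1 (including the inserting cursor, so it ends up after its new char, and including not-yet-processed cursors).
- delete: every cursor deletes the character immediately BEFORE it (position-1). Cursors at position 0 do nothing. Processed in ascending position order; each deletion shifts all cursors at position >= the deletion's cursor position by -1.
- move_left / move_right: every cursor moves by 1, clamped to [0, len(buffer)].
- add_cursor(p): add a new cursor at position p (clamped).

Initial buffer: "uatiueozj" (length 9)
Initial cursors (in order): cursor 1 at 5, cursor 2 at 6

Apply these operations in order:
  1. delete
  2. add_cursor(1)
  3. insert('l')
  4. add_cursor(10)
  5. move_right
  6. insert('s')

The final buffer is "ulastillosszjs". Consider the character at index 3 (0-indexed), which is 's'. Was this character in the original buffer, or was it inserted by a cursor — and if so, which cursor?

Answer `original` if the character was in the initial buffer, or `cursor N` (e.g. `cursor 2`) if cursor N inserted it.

After op 1 (delete): buffer="uatiozj" (len 7), cursors c1@4 c2@4, authorship .......
After op 2 (add_cursor(1)): buffer="uatiozj" (len 7), cursors c3@1 c1@4 c2@4, authorship .......
After op 3 (insert('l')): buffer="ulatillozj" (len 10), cursors c3@2 c1@7 c2@7, authorship .3...12...
After op 4 (add_cursor(10)): buffer="ulatillozj" (len 10), cursors c3@2 c1@7 c2@7 c4@10, authorship .3...12...
After op 5 (move_right): buffer="ulatillozj" (len 10), cursors c3@3 c1@8 c2@8 c4@10, authorship .3...12...
After op 6 (insert('s')): buffer="ulastillosszjs" (len 14), cursors c3@4 c1@11 c2@11 c4@14, authorship .3.3..12.12..4
Authorship (.=original, N=cursor N): . 3 . 3 . . 1 2 . 1 2 . . 4
Index 3: author = 3

Answer: cursor 3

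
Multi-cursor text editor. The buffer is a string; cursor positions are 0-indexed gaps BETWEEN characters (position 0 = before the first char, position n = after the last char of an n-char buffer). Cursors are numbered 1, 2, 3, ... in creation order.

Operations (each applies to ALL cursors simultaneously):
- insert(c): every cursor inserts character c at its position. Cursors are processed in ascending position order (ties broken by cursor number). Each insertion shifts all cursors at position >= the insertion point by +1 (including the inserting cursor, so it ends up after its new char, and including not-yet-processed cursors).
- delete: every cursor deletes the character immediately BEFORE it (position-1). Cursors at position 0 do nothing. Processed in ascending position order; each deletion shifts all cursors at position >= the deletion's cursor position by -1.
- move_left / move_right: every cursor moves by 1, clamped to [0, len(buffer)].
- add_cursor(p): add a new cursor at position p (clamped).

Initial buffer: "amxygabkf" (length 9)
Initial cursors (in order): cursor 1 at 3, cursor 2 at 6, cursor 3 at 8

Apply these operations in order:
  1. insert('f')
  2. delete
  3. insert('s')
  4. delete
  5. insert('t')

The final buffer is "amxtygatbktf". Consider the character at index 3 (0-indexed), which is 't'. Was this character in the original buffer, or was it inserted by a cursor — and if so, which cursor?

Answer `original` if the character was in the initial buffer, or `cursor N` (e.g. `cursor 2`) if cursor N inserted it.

After op 1 (insert('f')): buffer="amxfygafbkff" (len 12), cursors c1@4 c2@8 c3@11, authorship ...1...2..3.
After op 2 (delete): buffer="amxygabkf" (len 9), cursors c1@3 c2@6 c3@8, authorship .........
After op 3 (insert('s')): buffer="amxsygasbksf" (len 12), cursors c1@4 c2@8 c3@11, authorship ...1...2..3.
After op 4 (delete): buffer="amxygabkf" (len 9), cursors c1@3 c2@6 c3@8, authorship .........
After op 5 (insert('t')): buffer="amxtygatbktf" (len 12), cursors c1@4 c2@8 c3@11, authorship ...1...2..3.
Authorship (.=original, N=cursor N): . . . 1 . . . 2 . . 3 .
Index 3: author = 1

Answer: cursor 1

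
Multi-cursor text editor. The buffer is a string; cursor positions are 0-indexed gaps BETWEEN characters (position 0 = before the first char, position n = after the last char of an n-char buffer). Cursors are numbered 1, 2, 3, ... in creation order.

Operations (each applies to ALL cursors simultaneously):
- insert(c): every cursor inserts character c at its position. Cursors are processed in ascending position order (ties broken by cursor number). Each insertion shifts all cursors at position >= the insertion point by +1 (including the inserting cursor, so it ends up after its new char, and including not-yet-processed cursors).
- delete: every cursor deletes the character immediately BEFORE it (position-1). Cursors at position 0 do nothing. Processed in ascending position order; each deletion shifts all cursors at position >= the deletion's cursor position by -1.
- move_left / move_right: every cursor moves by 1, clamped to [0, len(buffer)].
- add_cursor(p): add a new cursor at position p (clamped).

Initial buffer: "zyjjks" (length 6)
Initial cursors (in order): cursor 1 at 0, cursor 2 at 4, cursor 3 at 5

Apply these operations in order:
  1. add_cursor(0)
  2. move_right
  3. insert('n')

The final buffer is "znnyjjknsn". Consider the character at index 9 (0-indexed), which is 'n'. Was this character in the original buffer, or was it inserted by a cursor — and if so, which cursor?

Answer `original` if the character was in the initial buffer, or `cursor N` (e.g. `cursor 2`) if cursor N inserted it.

After op 1 (add_cursor(0)): buffer="zyjjks" (len 6), cursors c1@0 c4@0 c2@4 c3@5, authorship ......
After op 2 (move_right): buffer="zyjjks" (len 6), cursors c1@1 c4@1 c2@5 c3@6, authorship ......
After op 3 (insert('n')): buffer="znnyjjknsn" (len 10), cursors c1@3 c4@3 c2@8 c3@10, authorship .14....2.3
Authorship (.=original, N=cursor N): . 1 4 . . . . 2 . 3
Index 9: author = 3

Answer: cursor 3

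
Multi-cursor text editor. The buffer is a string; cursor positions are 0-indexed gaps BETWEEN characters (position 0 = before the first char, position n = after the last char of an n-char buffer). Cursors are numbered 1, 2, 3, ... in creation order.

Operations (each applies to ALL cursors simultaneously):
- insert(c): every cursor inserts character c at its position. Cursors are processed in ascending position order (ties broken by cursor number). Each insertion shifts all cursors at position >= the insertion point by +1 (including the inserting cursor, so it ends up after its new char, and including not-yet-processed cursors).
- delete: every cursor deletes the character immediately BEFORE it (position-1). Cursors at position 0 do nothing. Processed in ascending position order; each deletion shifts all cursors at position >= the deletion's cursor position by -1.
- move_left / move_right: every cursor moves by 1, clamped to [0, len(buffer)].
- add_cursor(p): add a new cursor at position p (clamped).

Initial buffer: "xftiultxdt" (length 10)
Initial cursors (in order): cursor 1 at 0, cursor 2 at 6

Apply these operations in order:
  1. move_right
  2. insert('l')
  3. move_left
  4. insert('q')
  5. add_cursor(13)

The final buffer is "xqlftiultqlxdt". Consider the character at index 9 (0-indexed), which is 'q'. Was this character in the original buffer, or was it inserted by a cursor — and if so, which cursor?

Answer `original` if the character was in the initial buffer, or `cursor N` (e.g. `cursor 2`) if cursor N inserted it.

After op 1 (move_right): buffer="xftiultxdt" (len 10), cursors c1@1 c2@7, authorship ..........
After op 2 (insert('l')): buffer="xlftiultlxdt" (len 12), cursors c1@2 c2@9, authorship .1......2...
After op 3 (move_left): buffer="xlftiultlxdt" (len 12), cursors c1@1 c2@8, authorship .1......2...
After op 4 (insert('q')): buffer="xqlftiultqlxdt" (len 14), cursors c1@2 c2@10, authorship .11......22...
After op 5 (add_cursor(13)): buffer="xqlftiultqlxdt" (len 14), cursors c1@2 c2@10 c3@13, authorship .11......22...
Authorship (.=original, N=cursor N): . 1 1 . . . . . . 2 2 . . .
Index 9: author = 2

Answer: cursor 2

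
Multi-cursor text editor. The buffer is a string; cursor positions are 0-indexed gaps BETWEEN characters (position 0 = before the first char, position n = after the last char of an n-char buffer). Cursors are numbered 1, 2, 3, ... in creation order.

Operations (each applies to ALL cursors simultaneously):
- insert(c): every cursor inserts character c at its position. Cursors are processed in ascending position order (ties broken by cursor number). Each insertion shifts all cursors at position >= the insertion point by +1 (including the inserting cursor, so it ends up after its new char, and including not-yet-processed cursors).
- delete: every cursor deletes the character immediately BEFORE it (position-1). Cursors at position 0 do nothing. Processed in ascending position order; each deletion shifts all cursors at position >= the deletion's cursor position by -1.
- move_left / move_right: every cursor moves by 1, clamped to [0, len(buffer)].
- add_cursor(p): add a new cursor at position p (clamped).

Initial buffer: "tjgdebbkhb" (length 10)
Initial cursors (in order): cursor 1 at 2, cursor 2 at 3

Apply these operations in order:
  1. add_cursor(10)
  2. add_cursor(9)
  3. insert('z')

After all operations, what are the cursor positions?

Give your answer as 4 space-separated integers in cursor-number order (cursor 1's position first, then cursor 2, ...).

After op 1 (add_cursor(10)): buffer="tjgdebbkhb" (len 10), cursors c1@2 c2@3 c3@10, authorship ..........
After op 2 (add_cursor(9)): buffer="tjgdebbkhb" (len 10), cursors c1@2 c2@3 c4@9 c3@10, authorship ..........
After op 3 (insert('z')): buffer="tjzgzdebbkhzbz" (len 14), cursors c1@3 c2@5 c4@12 c3@14, authorship ..1.2......4.3

Answer: 3 5 14 12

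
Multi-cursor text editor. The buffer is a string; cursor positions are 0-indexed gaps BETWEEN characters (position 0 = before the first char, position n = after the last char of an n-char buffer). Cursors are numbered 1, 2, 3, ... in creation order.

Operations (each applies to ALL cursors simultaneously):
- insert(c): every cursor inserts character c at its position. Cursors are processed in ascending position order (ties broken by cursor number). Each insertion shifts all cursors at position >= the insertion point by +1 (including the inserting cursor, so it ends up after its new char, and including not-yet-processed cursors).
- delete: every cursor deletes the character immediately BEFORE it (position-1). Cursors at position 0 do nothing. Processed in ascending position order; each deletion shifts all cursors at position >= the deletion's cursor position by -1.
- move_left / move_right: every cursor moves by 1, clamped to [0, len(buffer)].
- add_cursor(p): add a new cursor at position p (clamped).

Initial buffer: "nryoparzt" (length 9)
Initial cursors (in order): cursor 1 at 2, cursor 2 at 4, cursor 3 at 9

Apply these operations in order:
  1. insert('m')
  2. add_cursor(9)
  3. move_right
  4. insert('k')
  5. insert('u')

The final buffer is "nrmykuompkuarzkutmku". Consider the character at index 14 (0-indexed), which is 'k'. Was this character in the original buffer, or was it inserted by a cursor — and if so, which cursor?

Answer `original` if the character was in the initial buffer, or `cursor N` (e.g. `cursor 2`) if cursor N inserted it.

After op 1 (insert('m')): buffer="nrmyomparztm" (len 12), cursors c1@3 c2@6 c3@12, authorship ..1..2.....3
After op 2 (add_cursor(9)): buffer="nrmyomparztm" (len 12), cursors c1@3 c2@6 c4@9 c3@12, authorship ..1..2.....3
After op 3 (move_right): buffer="nrmyomparztm" (len 12), cursors c1@4 c2@7 c4@10 c3@12, authorship ..1..2.....3
After op 4 (insert('k')): buffer="nrmykompkarzktmk" (len 16), cursors c1@5 c2@9 c4@13 c3@16, authorship ..1.1.2.2...4.33
After op 5 (insert('u')): buffer="nrmykuompkuarzkutmku" (len 20), cursors c1@6 c2@11 c4@16 c3@20, authorship ..1.11.2.22...44.333
Authorship (.=original, N=cursor N): . . 1 . 1 1 . 2 . 2 2 . . . 4 4 . 3 3 3
Index 14: author = 4

Answer: cursor 4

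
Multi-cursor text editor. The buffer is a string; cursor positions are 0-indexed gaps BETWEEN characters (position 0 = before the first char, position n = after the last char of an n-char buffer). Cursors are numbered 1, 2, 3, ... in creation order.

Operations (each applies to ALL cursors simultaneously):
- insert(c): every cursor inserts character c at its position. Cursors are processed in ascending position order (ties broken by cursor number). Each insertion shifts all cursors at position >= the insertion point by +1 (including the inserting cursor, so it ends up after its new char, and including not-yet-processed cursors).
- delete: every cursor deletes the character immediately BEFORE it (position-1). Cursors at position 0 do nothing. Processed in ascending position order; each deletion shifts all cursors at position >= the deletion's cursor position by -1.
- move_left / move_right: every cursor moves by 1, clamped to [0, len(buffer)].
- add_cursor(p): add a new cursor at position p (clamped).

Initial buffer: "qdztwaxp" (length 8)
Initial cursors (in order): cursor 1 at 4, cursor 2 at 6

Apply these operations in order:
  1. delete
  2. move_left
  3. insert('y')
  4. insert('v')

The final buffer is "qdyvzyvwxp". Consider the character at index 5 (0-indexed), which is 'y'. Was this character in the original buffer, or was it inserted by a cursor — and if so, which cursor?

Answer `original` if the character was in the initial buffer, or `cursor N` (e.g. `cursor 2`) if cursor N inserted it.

Answer: cursor 2

Derivation:
After op 1 (delete): buffer="qdzwxp" (len 6), cursors c1@3 c2@4, authorship ......
After op 2 (move_left): buffer="qdzwxp" (len 6), cursors c1@2 c2@3, authorship ......
After op 3 (insert('y')): buffer="qdyzywxp" (len 8), cursors c1@3 c2@5, authorship ..1.2...
After op 4 (insert('v')): buffer="qdyvzyvwxp" (len 10), cursors c1@4 c2@7, authorship ..11.22...
Authorship (.=original, N=cursor N): . . 1 1 . 2 2 . . .
Index 5: author = 2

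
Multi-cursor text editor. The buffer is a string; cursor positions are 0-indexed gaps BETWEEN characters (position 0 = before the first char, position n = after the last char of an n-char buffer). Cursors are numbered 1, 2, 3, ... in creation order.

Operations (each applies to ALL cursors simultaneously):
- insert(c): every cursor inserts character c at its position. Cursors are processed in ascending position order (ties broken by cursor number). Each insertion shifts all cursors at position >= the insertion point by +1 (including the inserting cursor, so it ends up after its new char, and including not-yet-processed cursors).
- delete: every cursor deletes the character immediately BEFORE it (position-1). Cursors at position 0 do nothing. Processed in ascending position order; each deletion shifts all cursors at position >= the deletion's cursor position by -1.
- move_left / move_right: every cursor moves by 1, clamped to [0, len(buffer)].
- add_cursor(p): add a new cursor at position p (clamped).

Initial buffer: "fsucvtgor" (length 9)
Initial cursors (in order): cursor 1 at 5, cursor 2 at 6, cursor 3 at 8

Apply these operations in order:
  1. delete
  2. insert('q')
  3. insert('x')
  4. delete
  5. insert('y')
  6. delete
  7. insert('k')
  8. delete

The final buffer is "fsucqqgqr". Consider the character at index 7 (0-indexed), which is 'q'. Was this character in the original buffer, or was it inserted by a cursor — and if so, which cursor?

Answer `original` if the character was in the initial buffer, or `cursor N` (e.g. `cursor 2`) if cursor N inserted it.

Answer: cursor 3

Derivation:
After op 1 (delete): buffer="fsucgr" (len 6), cursors c1@4 c2@4 c3@5, authorship ......
After op 2 (insert('q')): buffer="fsucqqgqr" (len 9), cursors c1@6 c2@6 c3@8, authorship ....12.3.
After op 3 (insert('x')): buffer="fsucqqxxgqxr" (len 12), cursors c1@8 c2@8 c3@11, authorship ....1212.33.
After op 4 (delete): buffer="fsucqqgqr" (len 9), cursors c1@6 c2@6 c3@8, authorship ....12.3.
After op 5 (insert('y')): buffer="fsucqqyygqyr" (len 12), cursors c1@8 c2@8 c3@11, authorship ....1212.33.
After op 6 (delete): buffer="fsucqqgqr" (len 9), cursors c1@6 c2@6 c3@8, authorship ....12.3.
After op 7 (insert('k')): buffer="fsucqqkkgqkr" (len 12), cursors c1@8 c2@8 c3@11, authorship ....1212.33.
After op 8 (delete): buffer="fsucqqgqr" (len 9), cursors c1@6 c2@6 c3@8, authorship ....12.3.
Authorship (.=original, N=cursor N): . . . . 1 2 . 3 .
Index 7: author = 3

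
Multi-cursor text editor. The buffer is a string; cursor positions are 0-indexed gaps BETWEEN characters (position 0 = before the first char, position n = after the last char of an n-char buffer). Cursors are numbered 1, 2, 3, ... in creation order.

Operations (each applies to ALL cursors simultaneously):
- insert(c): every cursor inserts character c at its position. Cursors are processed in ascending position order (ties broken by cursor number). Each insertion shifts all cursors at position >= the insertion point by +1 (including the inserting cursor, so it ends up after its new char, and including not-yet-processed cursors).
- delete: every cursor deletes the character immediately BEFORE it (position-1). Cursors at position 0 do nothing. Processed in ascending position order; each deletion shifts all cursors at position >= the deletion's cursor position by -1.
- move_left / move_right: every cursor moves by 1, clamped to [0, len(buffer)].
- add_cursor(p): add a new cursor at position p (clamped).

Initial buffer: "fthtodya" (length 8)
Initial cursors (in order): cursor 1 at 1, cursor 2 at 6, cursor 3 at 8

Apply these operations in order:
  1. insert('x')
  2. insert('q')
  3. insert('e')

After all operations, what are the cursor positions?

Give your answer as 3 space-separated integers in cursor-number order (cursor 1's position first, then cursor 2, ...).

After op 1 (insert('x')): buffer="fxthtodxyax" (len 11), cursors c1@2 c2@8 c3@11, authorship .1.....2..3
After op 2 (insert('q')): buffer="fxqthtodxqyaxq" (len 14), cursors c1@3 c2@10 c3@14, authorship .11.....22..33
After op 3 (insert('e')): buffer="fxqethtodxqeyaxqe" (len 17), cursors c1@4 c2@12 c3@17, authorship .111.....222..333

Answer: 4 12 17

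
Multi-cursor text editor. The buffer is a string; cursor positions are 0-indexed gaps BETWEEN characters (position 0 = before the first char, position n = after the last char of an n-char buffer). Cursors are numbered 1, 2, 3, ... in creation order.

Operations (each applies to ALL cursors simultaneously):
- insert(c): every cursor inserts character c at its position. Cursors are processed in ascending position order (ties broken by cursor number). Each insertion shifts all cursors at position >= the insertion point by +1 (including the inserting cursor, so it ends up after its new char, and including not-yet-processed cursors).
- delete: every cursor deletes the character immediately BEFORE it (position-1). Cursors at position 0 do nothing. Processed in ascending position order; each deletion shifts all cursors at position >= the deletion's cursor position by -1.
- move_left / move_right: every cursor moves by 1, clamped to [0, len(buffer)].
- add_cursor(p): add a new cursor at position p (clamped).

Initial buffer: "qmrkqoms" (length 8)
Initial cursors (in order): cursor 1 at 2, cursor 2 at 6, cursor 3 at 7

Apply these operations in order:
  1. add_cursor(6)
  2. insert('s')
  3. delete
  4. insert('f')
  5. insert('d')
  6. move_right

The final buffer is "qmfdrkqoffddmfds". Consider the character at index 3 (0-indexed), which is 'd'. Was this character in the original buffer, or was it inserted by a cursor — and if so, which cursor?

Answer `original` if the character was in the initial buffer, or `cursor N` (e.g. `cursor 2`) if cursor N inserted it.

Answer: cursor 1

Derivation:
After op 1 (add_cursor(6)): buffer="qmrkqoms" (len 8), cursors c1@2 c2@6 c4@6 c3@7, authorship ........
After op 2 (insert('s')): buffer="qmsrkqossmss" (len 12), cursors c1@3 c2@9 c4@9 c3@11, authorship ..1....24.3.
After op 3 (delete): buffer="qmrkqoms" (len 8), cursors c1@2 c2@6 c4@6 c3@7, authorship ........
After op 4 (insert('f')): buffer="qmfrkqoffmfs" (len 12), cursors c1@3 c2@9 c4@9 c3@11, authorship ..1....24.3.
After op 5 (insert('d')): buffer="qmfdrkqoffddmfds" (len 16), cursors c1@4 c2@12 c4@12 c3@15, authorship ..11....2424.33.
After op 6 (move_right): buffer="qmfdrkqoffddmfds" (len 16), cursors c1@5 c2@13 c4@13 c3@16, authorship ..11....2424.33.
Authorship (.=original, N=cursor N): . . 1 1 . . . . 2 4 2 4 . 3 3 .
Index 3: author = 1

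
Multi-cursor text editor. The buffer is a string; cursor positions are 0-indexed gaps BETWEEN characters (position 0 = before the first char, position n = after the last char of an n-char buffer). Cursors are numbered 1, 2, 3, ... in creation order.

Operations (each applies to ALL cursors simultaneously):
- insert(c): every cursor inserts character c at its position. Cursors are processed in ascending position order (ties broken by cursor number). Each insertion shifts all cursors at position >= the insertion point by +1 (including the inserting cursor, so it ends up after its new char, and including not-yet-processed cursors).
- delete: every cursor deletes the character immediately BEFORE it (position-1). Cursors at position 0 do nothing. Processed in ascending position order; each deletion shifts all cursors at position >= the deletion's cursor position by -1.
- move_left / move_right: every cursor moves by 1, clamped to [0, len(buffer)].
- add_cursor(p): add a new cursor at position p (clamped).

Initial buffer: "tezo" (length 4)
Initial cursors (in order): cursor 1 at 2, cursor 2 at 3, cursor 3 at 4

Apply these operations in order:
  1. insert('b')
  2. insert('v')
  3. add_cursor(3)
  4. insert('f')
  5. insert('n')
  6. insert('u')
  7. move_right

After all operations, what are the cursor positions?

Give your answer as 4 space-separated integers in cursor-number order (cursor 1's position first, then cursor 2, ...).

Answer: 11 17 22 7

Derivation:
After op 1 (insert('b')): buffer="tebzbob" (len 7), cursors c1@3 c2@5 c3@7, authorship ..1.2.3
After op 2 (insert('v')): buffer="tebvzbvobv" (len 10), cursors c1@4 c2@7 c3@10, authorship ..11.22.33
After op 3 (add_cursor(3)): buffer="tebvzbvobv" (len 10), cursors c4@3 c1@4 c2@7 c3@10, authorship ..11.22.33
After op 4 (insert('f')): buffer="tebfvfzbvfobvf" (len 14), cursors c4@4 c1@6 c2@10 c3@14, authorship ..1411.222.333
After op 5 (insert('n')): buffer="tebfnvfnzbvfnobvfn" (len 18), cursors c4@5 c1@8 c2@13 c3@18, authorship ..144111.2222.3333
After op 6 (insert('u')): buffer="tebfnuvfnuzbvfnuobvfnu" (len 22), cursors c4@6 c1@10 c2@16 c3@22, authorship ..14441111.22222.33333
After op 7 (move_right): buffer="tebfnuvfnuzbvfnuobvfnu" (len 22), cursors c4@7 c1@11 c2@17 c3@22, authorship ..14441111.22222.33333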